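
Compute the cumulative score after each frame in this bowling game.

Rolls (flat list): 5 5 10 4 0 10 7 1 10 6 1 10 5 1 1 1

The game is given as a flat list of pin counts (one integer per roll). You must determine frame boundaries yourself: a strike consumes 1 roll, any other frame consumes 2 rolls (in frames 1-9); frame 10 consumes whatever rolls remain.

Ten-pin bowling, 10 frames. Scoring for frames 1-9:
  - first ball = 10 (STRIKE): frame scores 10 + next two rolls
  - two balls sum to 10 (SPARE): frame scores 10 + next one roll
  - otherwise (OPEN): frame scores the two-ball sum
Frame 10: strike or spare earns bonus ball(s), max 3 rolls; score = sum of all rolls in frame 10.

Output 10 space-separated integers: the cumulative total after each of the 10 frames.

Answer: 20 34 38 56 64 81 88 104 110 112

Derivation:
Frame 1: SPARE (5+5=10). 10 + next roll (10) = 20. Cumulative: 20
Frame 2: STRIKE. 10 + next two rolls (4+0) = 14. Cumulative: 34
Frame 3: OPEN (4+0=4). Cumulative: 38
Frame 4: STRIKE. 10 + next two rolls (7+1) = 18. Cumulative: 56
Frame 5: OPEN (7+1=8). Cumulative: 64
Frame 6: STRIKE. 10 + next two rolls (6+1) = 17. Cumulative: 81
Frame 7: OPEN (6+1=7). Cumulative: 88
Frame 8: STRIKE. 10 + next two rolls (5+1) = 16. Cumulative: 104
Frame 9: OPEN (5+1=6). Cumulative: 110
Frame 10: OPEN. Sum of all frame-10 rolls (1+1) = 2. Cumulative: 112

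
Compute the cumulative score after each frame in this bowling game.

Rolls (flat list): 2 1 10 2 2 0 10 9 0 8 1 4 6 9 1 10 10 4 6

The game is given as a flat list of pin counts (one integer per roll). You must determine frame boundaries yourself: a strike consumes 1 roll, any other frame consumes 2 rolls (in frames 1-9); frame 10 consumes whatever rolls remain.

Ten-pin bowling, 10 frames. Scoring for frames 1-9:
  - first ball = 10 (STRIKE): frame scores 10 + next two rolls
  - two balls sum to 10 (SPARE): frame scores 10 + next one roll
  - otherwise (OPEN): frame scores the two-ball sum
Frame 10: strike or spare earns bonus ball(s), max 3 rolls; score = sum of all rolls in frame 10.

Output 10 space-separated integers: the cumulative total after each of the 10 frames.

Answer: 3 17 21 40 49 58 77 97 121 141

Derivation:
Frame 1: OPEN (2+1=3). Cumulative: 3
Frame 2: STRIKE. 10 + next two rolls (2+2) = 14. Cumulative: 17
Frame 3: OPEN (2+2=4). Cumulative: 21
Frame 4: SPARE (0+10=10). 10 + next roll (9) = 19. Cumulative: 40
Frame 5: OPEN (9+0=9). Cumulative: 49
Frame 6: OPEN (8+1=9). Cumulative: 58
Frame 7: SPARE (4+6=10). 10 + next roll (9) = 19. Cumulative: 77
Frame 8: SPARE (9+1=10). 10 + next roll (10) = 20. Cumulative: 97
Frame 9: STRIKE. 10 + next two rolls (10+4) = 24. Cumulative: 121
Frame 10: STRIKE. Sum of all frame-10 rolls (10+4+6) = 20. Cumulative: 141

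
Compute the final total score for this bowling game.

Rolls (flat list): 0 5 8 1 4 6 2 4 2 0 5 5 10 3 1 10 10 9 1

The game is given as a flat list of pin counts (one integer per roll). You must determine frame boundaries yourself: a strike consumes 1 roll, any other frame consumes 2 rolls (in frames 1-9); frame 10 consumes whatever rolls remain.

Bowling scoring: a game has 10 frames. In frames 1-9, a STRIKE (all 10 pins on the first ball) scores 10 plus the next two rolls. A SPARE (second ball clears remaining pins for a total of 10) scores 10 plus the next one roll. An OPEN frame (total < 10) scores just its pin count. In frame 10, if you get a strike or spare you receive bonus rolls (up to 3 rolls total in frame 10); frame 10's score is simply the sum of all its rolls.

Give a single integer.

Frame 1: OPEN (0+5=5). Cumulative: 5
Frame 2: OPEN (8+1=9). Cumulative: 14
Frame 3: SPARE (4+6=10). 10 + next roll (2) = 12. Cumulative: 26
Frame 4: OPEN (2+4=6). Cumulative: 32
Frame 5: OPEN (2+0=2). Cumulative: 34
Frame 6: SPARE (5+5=10). 10 + next roll (10) = 20. Cumulative: 54
Frame 7: STRIKE. 10 + next two rolls (3+1) = 14. Cumulative: 68
Frame 8: OPEN (3+1=4). Cumulative: 72
Frame 9: STRIKE. 10 + next two rolls (10+9) = 29. Cumulative: 101
Frame 10: STRIKE. Sum of all frame-10 rolls (10+9+1) = 20. Cumulative: 121

Answer: 121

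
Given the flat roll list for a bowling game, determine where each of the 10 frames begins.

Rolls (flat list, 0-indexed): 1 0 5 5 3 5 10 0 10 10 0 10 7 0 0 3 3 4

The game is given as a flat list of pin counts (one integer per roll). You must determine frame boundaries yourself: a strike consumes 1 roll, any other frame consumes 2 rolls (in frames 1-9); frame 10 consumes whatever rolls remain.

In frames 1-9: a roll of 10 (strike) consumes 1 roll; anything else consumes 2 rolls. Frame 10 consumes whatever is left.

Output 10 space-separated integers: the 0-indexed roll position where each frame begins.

Answer: 0 2 4 6 7 9 10 12 14 16

Derivation:
Frame 1 starts at roll index 0: rolls=1,0 (sum=1), consumes 2 rolls
Frame 2 starts at roll index 2: rolls=5,5 (sum=10), consumes 2 rolls
Frame 3 starts at roll index 4: rolls=3,5 (sum=8), consumes 2 rolls
Frame 4 starts at roll index 6: roll=10 (strike), consumes 1 roll
Frame 5 starts at roll index 7: rolls=0,10 (sum=10), consumes 2 rolls
Frame 6 starts at roll index 9: roll=10 (strike), consumes 1 roll
Frame 7 starts at roll index 10: rolls=0,10 (sum=10), consumes 2 rolls
Frame 8 starts at roll index 12: rolls=7,0 (sum=7), consumes 2 rolls
Frame 9 starts at roll index 14: rolls=0,3 (sum=3), consumes 2 rolls
Frame 10 starts at roll index 16: 2 remaining rolls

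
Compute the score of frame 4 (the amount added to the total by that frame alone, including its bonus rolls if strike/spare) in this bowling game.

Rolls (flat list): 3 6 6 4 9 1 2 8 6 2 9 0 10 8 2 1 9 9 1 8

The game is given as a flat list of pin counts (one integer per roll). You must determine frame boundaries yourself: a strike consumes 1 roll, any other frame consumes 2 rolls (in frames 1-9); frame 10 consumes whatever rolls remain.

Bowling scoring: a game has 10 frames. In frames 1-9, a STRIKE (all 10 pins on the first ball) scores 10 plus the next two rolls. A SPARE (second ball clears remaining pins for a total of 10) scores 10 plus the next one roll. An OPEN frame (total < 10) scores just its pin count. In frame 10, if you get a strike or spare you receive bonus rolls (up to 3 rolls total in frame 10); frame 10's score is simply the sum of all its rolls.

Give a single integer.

Answer: 16

Derivation:
Frame 1: OPEN (3+6=9). Cumulative: 9
Frame 2: SPARE (6+4=10). 10 + next roll (9) = 19. Cumulative: 28
Frame 3: SPARE (9+1=10). 10 + next roll (2) = 12. Cumulative: 40
Frame 4: SPARE (2+8=10). 10 + next roll (6) = 16. Cumulative: 56
Frame 5: OPEN (6+2=8). Cumulative: 64
Frame 6: OPEN (9+0=9). Cumulative: 73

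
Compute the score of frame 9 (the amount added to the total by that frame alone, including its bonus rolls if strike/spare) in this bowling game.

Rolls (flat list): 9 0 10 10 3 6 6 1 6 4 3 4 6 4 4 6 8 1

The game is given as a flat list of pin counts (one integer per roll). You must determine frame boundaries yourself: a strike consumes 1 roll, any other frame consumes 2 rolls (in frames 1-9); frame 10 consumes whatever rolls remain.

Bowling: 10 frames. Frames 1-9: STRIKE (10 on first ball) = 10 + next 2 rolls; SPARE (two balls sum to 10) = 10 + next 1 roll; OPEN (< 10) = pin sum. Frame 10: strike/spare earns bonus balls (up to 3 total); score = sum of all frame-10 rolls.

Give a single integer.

Answer: 18

Derivation:
Frame 1: OPEN (9+0=9). Cumulative: 9
Frame 2: STRIKE. 10 + next two rolls (10+3) = 23. Cumulative: 32
Frame 3: STRIKE. 10 + next two rolls (3+6) = 19. Cumulative: 51
Frame 4: OPEN (3+6=9). Cumulative: 60
Frame 5: OPEN (6+1=7). Cumulative: 67
Frame 6: SPARE (6+4=10). 10 + next roll (3) = 13. Cumulative: 80
Frame 7: OPEN (3+4=7). Cumulative: 87
Frame 8: SPARE (6+4=10). 10 + next roll (4) = 14. Cumulative: 101
Frame 9: SPARE (4+6=10). 10 + next roll (8) = 18. Cumulative: 119
Frame 10: OPEN. Sum of all frame-10 rolls (8+1) = 9. Cumulative: 128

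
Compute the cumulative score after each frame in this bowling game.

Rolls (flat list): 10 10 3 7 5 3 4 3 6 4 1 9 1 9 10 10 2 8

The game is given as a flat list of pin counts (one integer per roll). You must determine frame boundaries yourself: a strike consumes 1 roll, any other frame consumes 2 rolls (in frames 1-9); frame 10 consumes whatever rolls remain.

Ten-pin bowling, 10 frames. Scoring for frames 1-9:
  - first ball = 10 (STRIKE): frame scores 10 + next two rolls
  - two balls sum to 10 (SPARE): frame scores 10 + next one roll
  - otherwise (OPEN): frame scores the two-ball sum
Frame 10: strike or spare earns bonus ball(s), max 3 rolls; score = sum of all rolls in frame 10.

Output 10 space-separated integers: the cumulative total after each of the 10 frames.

Frame 1: STRIKE. 10 + next two rolls (10+3) = 23. Cumulative: 23
Frame 2: STRIKE. 10 + next two rolls (3+7) = 20. Cumulative: 43
Frame 3: SPARE (3+7=10). 10 + next roll (5) = 15. Cumulative: 58
Frame 4: OPEN (5+3=8). Cumulative: 66
Frame 5: OPEN (4+3=7). Cumulative: 73
Frame 6: SPARE (6+4=10). 10 + next roll (1) = 11. Cumulative: 84
Frame 7: SPARE (1+9=10). 10 + next roll (1) = 11. Cumulative: 95
Frame 8: SPARE (1+9=10). 10 + next roll (10) = 20. Cumulative: 115
Frame 9: STRIKE. 10 + next two rolls (10+2) = 22. Cumulative: 137
Frame 10: STRIKE. Sum of all frame-10 rolls (10+2+8) = 20. Cumulative: 157

Answer: 23 43 58 66 73 84 95 115 137 157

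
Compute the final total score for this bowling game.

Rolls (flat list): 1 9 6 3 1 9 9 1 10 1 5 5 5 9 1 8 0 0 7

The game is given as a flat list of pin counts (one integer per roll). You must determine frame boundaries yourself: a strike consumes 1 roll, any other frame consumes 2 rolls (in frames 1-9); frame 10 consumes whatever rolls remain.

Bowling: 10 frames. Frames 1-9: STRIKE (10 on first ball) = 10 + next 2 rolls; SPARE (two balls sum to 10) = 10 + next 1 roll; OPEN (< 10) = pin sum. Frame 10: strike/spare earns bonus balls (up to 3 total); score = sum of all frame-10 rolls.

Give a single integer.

Frame 1: SPARE (1+9=10). 10 + next roll (6) = 16. Cumulative: 16
Frame 2: OPEN (6+3=9). Cumulative: 25
Frame 3: SPARE (1+9=10). 10 + next roll (9) = 19. Cumulative: 44
Frame 4: SPARE (9+1=10). 10 + next roll (10) = 20. Cumulative: 64
Frame 5: STRIKE. 10 + next two rolls (1+5) = 16. Cumulative: 80
Frame 6: OPEN (1+5=6). Cumulative: 86
Frame 7: SPARE (5+5=10). 10 + next roll (9) = 19. Cumulative: 105
Frame 8: SPARE (9+1=10). 10 + next roll (8) = 18. Cumulative: 123
Frame 9: OPEN (8+0=8). Cumulative: 131
Frame 10: OPEN. Sum of all frame-10 rolls (0+7) = 7. Cumulative: 138

Answer: 138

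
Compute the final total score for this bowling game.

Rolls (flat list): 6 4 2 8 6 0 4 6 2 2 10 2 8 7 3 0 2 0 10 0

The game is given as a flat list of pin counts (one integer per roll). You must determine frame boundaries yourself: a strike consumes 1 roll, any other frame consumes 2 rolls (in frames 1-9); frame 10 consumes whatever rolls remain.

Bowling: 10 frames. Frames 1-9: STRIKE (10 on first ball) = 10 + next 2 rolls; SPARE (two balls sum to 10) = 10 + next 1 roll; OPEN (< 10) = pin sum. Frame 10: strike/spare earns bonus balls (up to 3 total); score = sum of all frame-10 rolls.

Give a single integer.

Frame 1: SPARE (6+4=10). 10 + next roll (2) = 12. Cumulative: 12
Frame 2: SPARE (2+8=10). 10 + next roll (6) = 16. Cumulative: 28
Frame 3: OPEN (6+0=6). Cumulative: 34
Frame 4: SPARE (4+6=10). 10 + next roll (2) = 12. Cumulative: 46
Frame 5: OPEN (2+2=4). Cumulative: 50
Frame 6: STRIKE. 10 + next two rolls (2+8) = 20. Cumulative: 70
Frame 7: SPARE (2+8=10). 10 + next roll (7) = 17. Cumulative: 87
Frame 8: SPARE (7+3=10). 10 + next roll (0) = 10. Cumulative: 97
Frame 9: OPEN (0+2=2). Cumulative: 99
Frame 10: SPARE. Sum of all frame-10 rolls (0+10+0) = 10. Cumulative: 109

Answer: 109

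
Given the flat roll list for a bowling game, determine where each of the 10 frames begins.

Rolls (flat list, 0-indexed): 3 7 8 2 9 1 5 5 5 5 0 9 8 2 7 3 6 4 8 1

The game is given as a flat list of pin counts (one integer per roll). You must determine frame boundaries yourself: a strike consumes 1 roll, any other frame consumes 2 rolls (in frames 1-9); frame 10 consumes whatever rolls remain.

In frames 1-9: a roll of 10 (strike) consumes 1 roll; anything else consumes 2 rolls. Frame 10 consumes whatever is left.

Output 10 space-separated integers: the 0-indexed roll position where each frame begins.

Frame 1 starts at roll index 0: rolls=3,7 (sum=10), consumes 2 rolls
Frame 2 starts at roll index 2: rolls=8,2 (sum=10), consumes 2 rolls
Frame 3 starts at roll index 4: rolls=9,1 (sum=10), consumes 2 rolls
Frame 4 starts at roll index 6: rolls=5,5 (sum=10), consumes 2 rolls
Frame 5 starts at roll index 8: rolls=5,5 (sum=10), consumes 2 rolls
Frame 6 starts at roll index 10: rolls=0,9 (sum=9), consumes 2 rolls
Frame 7 starts at roll index 12: rolls=8,2 (sum=10), consumes 2 rolls
Frame 8 starts at roll index 14: rolls=7,3 (sum=10), consumes 2 rolls
Frame 9 starts at roll index 16: rolls=6,4 (sum=10), consumes 2 rolls
Frame 10 starts at roll index 18: 2 remaining rolls

Answer: 0 2 4 6 8 10 12 14 16 18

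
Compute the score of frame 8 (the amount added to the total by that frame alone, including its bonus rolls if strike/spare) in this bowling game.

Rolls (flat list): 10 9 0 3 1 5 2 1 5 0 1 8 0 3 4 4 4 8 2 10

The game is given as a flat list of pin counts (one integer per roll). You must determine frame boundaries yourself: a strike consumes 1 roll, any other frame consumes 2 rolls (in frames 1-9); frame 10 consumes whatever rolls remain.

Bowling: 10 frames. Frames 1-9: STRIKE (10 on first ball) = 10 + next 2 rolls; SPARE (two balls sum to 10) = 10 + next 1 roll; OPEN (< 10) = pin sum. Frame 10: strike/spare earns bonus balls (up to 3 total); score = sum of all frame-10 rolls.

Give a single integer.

Answer: 7

Derivation:
Frame 1: STRIKE. 10 + next two rolls (9+0) = 19. Cumulative: 19
Frame 2: OPEN (9+0=9). Cumulative: 28
Frame 3: OPEN (3+1=4). Cumulative: 32
Frame 4: OPEN (5+2=7). Cumulative: 39
Frame 5: OPEN (1+5=6). Cumulative: 45
Frame 6: OPEN (0+1=1). Cumulative: 46
Frame 7: OPEN (8+0=8). Cumulative: 54
Frame 8: OPEN (3+4=7). Cumulative: 61
Frame 9: OPEN (4+4=8). Cumulative: 69
Frame 10: SPARE. Sum of all frame-10 rolls (8+2+10) = 20. Cumulative: 89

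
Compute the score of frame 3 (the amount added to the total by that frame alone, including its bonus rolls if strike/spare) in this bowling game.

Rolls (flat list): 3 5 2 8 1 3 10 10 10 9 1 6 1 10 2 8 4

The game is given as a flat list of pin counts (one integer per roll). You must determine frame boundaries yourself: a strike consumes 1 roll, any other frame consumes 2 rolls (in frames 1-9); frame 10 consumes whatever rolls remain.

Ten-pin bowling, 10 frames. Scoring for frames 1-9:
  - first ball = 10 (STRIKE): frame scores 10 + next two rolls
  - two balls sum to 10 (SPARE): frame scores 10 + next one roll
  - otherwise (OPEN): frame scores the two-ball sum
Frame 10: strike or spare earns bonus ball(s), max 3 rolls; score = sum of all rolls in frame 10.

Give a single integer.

Answer: 4

Derivation:
Frame 1: OPEN (3+5=8). Cumulative: 8
Frame 2: SPARE (2+8=10). 10 + next roll (1) = 11. Cumulative: 19
Frame 3: OPEN (1+3=4). Cumulative: 23
Frame 4: STRIKE. 10 + next two rolls (10+10) = 30. Cumulative: 53
Frame 5: STRIKE. 10 + next two rolls (10+9) = 29. Cumulative: 82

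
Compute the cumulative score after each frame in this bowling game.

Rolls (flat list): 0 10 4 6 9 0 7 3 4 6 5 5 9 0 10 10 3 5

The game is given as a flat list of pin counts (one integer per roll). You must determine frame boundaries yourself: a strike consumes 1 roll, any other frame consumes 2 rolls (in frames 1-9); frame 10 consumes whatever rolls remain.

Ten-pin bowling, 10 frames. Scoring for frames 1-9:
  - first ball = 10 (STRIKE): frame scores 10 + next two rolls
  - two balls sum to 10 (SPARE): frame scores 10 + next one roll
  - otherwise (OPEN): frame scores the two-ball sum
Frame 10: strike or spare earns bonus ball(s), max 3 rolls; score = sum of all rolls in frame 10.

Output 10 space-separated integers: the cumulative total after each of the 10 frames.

Answer: 14 33 42 56 71 90 99 122 140 148

Derivation:
Frame 1: SPARE (0+10=10). 10 + next roll (4) = 14. Cumulative: 14
Frame 2: SPARE (4+6=10). 10 + next roll (9) = 19. Cumulative: 33
Frame 3: OPEN (9+0=9). Cumulative: 42
Frame 4: SPARE (7+3=10). 10 + next roll (4) = 14. Cumulative: 56
Frame 5: SPARE (4+6=10). 10 + next roll (5) = 15. Cumulative: 71
Frame 6: SPARE (5+5=10). 10 + next roll (9) = 19. Cumulative: 90
Frame 7: OPEN (9+0=9). Cumulative: 99
Frame 8: STRIKE. 10 + next two rolls (10+3) = 23. Cumulative: 122
Frame 9: STRIKE. 10 + next two rolls (3+5) = 18. Cumulative: 140
Frame 10: OPEN. Sum of all frame-10 rolls (3+5) = 8. Cumulative: 148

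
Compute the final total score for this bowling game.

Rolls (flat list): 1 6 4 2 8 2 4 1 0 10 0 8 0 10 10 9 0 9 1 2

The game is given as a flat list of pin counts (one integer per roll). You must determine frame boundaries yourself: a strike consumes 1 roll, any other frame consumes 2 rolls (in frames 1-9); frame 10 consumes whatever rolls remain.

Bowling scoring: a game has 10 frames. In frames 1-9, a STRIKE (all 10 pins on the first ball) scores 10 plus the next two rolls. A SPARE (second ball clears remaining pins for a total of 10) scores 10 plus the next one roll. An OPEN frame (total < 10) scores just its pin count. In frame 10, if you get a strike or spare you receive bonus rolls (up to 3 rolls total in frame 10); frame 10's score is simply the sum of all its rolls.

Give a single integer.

Frame 1: OPEN (1+6=7). Cumulative: 7
Frame 2: OPEN (4+2=6). Cumulative: 13
Frame 3: SPARE (8+2=10). 10 + next roll (4) = 14. Cumulative: 27
Frame 4: OPEN (4+1=5). Cumulative: 32
Frame 5: SPARE (0+10=10). 10 + next roll (0) = 10. Cumulative: 42
Frame 6: OPEN (0+8=8). Cumulative: 50
Frame 7: SPARE (0+10=10). 10 + next roll (10) = 20. Cumulative: 70
Frame 8: STRIKE. 10 + next two rolls (9+0) = 19. Cumulative: 89
Frame 9: OPEN (9+0=9). Cumulative: 98
Frame 10: SPARE. Sum of all frame-10 rolls (9+1+2) = 12. Cumulative: 110

Answer: 110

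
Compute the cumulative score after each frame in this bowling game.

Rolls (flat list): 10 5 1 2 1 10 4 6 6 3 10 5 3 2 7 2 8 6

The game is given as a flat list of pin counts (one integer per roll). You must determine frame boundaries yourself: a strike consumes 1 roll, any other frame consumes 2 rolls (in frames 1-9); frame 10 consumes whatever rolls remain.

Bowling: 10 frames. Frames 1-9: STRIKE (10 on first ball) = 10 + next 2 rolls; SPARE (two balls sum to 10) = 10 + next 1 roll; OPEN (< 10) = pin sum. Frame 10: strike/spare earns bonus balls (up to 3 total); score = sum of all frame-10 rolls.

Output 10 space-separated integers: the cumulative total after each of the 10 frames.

Frame 1: STRIKE. 10 + next two rolls (5+1) = 16. Cumulative: 16
Frame 2: OPEN (5+1=6). Cumulative: 22
Frame 3: OPEN (2+1=3). Cumulative: 25
Frame 4: STRIKE. 10 + next two rolls (4+6) = 20. Cumulative: 45
Frame 5: SPARE (4+6=10). 10 + next roll (6) = 16. Cumulative: 61
Frame 6: OPEN (6+3=9). Cumulative: 70
Frame 7: STRIKE. 10 + next two rolls (5+3) = 18. Cumulative: 88
Frame 8: OPEN (5+3=8). Cumulative: 96
Frame 9: OPEN (2+7=9). Cumulative: 105
Frame 10: SPARE. Sum of all frame-10 rolls (2+8+6) = 16. Cumulative: 121

Answer: 16 22 25 45 61 70 88 96 105 121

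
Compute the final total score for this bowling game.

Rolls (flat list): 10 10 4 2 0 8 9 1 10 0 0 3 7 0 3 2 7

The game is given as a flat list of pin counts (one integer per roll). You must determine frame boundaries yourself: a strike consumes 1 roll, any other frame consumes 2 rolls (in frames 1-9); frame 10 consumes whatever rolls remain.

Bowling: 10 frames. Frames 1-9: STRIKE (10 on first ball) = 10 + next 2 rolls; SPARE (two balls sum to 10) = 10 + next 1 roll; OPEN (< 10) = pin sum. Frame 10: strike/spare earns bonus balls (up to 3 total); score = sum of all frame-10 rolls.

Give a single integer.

Frame 1: STRIKE. 10 + next two rolls (10+4) = 24. Cumulative: 24
Frame 2: STRIKE. 10 + next two rolls (4+2) = 16. Cumulative: 40
Frame 3: OPEN (4+2=6). Cumulative: 46
Frame 4: OPEN (0+8=8). Cumulative: 54
Frame 5: SPARE (9+1=10). 10 + next roll (10) = 20. Cumulative: 74
Frame 6: STRIKE. 10 + next two rolls (0+0) = 10. Cumulative: 84
Frame 7: OPEN (0+0=0). Cumulative: 84
Frame 8: SPARE (3+7=10). 10 + next roll (0) = 10. Cumulative: 94
Frame 9: OPEN (0+3=3). Cumulative: 97
Frame 10: OPEN. Sum of all frame-10 rolls (2+7) = 9. Cumulative: 106

Answer: 106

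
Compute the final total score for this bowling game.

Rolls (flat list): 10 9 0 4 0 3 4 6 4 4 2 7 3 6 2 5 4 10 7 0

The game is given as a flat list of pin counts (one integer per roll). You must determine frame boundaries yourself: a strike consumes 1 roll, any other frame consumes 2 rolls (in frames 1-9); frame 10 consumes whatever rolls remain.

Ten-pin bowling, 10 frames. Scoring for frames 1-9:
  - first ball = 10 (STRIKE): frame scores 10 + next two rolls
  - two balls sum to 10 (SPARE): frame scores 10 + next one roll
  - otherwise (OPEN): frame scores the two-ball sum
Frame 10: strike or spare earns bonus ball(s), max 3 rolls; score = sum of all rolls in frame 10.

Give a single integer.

Answer: 109

Derivation:
Frame 1: STRIKE. 10 + next two rolls (9+0) = 19. Cumulative: 19
Frame 2: OPEN (9+0=9). Cumulative: 28
Frame 3: OPEN (4+0=4). Cumulative: 32
Frame 4: OPEN (3+4=7). Cumulative: 39
Frame 5: SPARE (6+4=10). 10 + next roll (4) = 14. Cumulative: 53
Frame 6: OPEN (4+2=6). Cumulative: 59
Frame 7: SPARE (7+3=10). 10 + next roll (6) = 16. Cumulative: 75
Frame 8: OPEN (6+2=8). Cumulative: 83
Frame 9: OPEN (5+4=9). Cumulative: 92
Frame 10: STRIKE. Sum of all frame-10 rolls (10+7+0) = 17. Cumulative: 109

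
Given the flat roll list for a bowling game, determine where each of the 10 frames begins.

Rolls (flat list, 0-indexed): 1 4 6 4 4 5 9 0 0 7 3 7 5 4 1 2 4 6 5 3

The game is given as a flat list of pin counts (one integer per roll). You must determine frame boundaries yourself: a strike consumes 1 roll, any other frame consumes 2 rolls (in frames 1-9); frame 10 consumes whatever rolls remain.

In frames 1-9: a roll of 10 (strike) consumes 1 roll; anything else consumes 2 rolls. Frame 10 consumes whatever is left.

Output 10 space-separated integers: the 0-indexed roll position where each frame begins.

Answer: 0 2 4 6 8 10 12 14 16 18

Derivation:
Frame 1 starts at roll index 0: rolls=1,4 (sum=5), consumes 2 rolls
Frame 2 starts at roll index 2: rolls=6,4 (sum=10), consumes 2 rolls
Frame 3 starts at roll index 4: rolls=4,5 (sum=9), consumes 2 rolls
Frame 4 starts at roll index 6: rolls=9,0 (sum=9), consumes 2 rolls
Frame 5 starts at roll index 8: rolls=0,7 (sum=7), consumes 2 rolls
Frame 6 starts at roll index 10: rolls=3,7 (sum=10), consumes 2 rolls
Frame 7 starts at roll index 12: rolls=5,4 (sum=9), consumes 2 rolls
Frame 8 starts at roll index 14: rolls=1,2 (sum=3), consumes 2 rolls
Frame 9 starts at roll index 16: rolls=4,6 (sum=10), consumes 2 rolls
Frame 10 starts at roll index 18: 2 remaining rolls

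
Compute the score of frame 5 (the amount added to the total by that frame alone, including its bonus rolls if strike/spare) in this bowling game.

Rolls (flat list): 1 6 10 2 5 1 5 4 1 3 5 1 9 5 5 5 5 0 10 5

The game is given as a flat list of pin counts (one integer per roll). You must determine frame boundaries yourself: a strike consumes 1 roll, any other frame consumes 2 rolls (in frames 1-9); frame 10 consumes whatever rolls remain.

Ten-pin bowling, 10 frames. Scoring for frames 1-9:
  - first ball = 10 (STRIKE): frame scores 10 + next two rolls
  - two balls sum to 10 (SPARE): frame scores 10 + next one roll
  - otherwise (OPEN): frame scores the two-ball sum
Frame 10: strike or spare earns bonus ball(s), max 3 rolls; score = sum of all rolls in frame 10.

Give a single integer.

Frame 1: OPEN (1+6=7). Cumulative: 7
Frame 2: STRIKE. 10 + next two rolls (2+5) = 17. Cumulative: 24
Frame 3: OPEN (2+5=7). Cumulative: 31
Frame 4: OPEN (1+5=6). Cumulative: 37
Frame 5: OPEN (4+1=5). Cumulative: 42
Frame 6: OPEN (3+5=8). Cumulative: 50
Frame 7: SPARE (1+9=10). 10 + next roll (5) = 15. Cumulative: 65

Answer: 5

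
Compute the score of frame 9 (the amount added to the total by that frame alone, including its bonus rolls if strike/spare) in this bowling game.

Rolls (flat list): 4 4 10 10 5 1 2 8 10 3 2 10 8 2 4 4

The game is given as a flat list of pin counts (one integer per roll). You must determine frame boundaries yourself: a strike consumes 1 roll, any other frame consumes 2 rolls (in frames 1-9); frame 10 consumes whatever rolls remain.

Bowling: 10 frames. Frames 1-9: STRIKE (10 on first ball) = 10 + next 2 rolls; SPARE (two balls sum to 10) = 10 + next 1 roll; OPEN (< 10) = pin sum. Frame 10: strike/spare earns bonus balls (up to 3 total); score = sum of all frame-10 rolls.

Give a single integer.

Frame 1: OPEN (4+4=8). Cumulative: 8
Frame 2: STRIKE. 10 + next two rolls (10+5) = 25. Cumulative: 33
Frame 3: STRIKE. 10 + next two rolls (5+1) = 16. Cumulative: 49
Frame 4: OPEN (5+1=6). Cumulative: 55
Frame 5: SPARE (2+8=10). 10 + next roll (10) = 20. Cumulative: 75
Frame 6: STRIKE. 10 + next two rolls (3+2) = 15. Cumulative: 90
Frame 7: OPEN (3+2=5). Cumulative: 95
Frame 8: STRIKE. 10 + next two rolls (8+2) = 20. Cumulative: 115
Frame 9: SPARE (8+2=10). 10 + next roll (4) = 14. Cumulative: 129
Frame 10: OPEN. Sum of all frame-10 rolls (4+4) = 8. Cumulative: 137

Answer: 14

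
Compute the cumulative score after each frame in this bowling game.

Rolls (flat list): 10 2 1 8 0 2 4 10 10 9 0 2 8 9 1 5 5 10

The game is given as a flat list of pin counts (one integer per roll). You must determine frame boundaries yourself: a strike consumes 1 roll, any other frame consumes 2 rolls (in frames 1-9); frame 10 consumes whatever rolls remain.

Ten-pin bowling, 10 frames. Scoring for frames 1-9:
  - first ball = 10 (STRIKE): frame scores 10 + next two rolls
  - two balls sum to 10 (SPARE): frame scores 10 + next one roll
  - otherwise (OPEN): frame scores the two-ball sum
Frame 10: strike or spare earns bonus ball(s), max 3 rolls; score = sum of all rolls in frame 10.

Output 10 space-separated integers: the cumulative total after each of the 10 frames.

Answer: 13 16 24 30 59 78 87 106 121 141

Derivation:
Frame 1: STRIKE. 10 + next two rolls (2+1) = 13. Cumulative: 13
Frame 2: OPEN (2+1=3). Cumulative: 16
Frame 3: OPEN (8+0=8). Cumulative: 24
Frame 4: OPEN (2+4=6). Cumulative: 30
Frame 5: STRIKE. 10 + next two rolls (10+9) = 29. Cumulative: 59
Frame 6: STRIKE. 10 + next two rolls (9+0) = 19. Cumulative: 78
Frame 7: OPEN (9+0=9). Cumulative: 87
Frame 8: SPARE (2+8=10). 10 + next roll (9) = 19. Cumulative: 106
Frame 9: SPARE (9+1=10). 10 + next roll (5) = 15. Cumulative: 121
Frame 10: SPARE. Sum of all frame-10 rolls (5+5+10) = 20. Cumulative: 141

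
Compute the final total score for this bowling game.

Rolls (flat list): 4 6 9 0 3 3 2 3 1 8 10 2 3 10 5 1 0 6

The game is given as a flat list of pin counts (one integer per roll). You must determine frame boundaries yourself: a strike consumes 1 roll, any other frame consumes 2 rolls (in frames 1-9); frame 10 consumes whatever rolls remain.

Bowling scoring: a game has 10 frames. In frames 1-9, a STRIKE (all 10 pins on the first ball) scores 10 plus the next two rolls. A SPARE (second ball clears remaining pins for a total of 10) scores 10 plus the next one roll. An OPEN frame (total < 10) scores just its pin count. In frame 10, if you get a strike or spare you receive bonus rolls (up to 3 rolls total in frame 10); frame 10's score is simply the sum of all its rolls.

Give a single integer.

Answer: 96

Derivation:
Frame 1: SPARE (4+6=10). 10 + next roll (9) = 19. Cumulative: 19
Frame 2: OPEN (9+0=9). Cumulative: 28
Frame 3: OPEN (3+3=6). Cumulative: 34
Frame 4: OPEN (2+3=5). Cumulative: 39
Frame 5: OPEN (1+8=9). Cumulative: 48
Frame 6: STRIKE. 10 + next two rolls (2+3) = 15. Cumulative: 63
Frame 7: OPEN (2+3=5). Cumulative: 68
Frame 8: STRIKE. 10 + next two rolls (5+1) = 16. Cumulative: 84
Frame 9: OPEN (5+1=6). Cumulative: 90
Frame 10: OPEN. Sum of all frame-10 rolls (0+6) = 6. Cumulative: 96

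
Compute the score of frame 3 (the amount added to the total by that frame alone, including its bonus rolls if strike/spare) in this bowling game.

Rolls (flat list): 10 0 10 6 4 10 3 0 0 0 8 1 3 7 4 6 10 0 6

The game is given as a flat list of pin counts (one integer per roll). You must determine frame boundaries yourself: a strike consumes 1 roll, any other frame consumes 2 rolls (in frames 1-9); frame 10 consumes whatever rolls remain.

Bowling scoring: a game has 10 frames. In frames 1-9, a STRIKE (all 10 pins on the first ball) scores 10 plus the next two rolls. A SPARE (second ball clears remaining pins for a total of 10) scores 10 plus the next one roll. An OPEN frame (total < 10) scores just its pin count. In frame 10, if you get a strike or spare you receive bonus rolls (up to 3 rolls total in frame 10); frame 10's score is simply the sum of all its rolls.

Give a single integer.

Frame 1: STRIKE. 10 + next two rolls (0+10) = 20. Cumulative: 20
Frame 2: SPARE (0+10=10). 10 + next roll (6) = 16. Cumulative: 36
Frame 3: SPARE (6+4=10). 10 + next roll (10) = 20. Cumulative: 56
Frame 4: STRIKE. 10 + next two rolls (3+0) = 13. Cumulative: 69
Frame 5: OPEN (3+0=3). Cumulative: 72

Answer: 20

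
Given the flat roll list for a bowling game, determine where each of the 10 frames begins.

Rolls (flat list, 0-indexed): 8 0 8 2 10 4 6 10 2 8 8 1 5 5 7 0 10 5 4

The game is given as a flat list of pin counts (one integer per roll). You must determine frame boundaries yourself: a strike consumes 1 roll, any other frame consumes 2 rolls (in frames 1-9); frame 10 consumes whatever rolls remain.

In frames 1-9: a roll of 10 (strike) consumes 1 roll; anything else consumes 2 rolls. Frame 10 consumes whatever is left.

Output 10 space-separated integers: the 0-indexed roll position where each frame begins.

Answer: 0 2 4 5 7 8 10 12 14 16

Derivation:
Frame 1 starts at roll index 0: rolls=8,0 (sum=8), consumes 2 rolls
Frame 2 starts at roll index 2: rolls=8,2 (sum=10), consumes 2 rolls
Frame 3 starts at roll index 4: roll=10 (strike), consumes 1 roll
Frame 4 starts at roll index 5: rolls=4,6 (sum=10), consumes 2 rolls
Frame 5 starts at roll index 7: roll=10 (strike), consumes 1 roll
Frame 6 starts at roll index 8: rolls=2,8 (sum=10), consumes 2 rolls
Frame 7 starts at roll index 10: rolls=8,1 (sum=9), consumes 2 rolls
Frame 8 starts at roll index 12: rolls=5,5 (sum=10), consumes 2 rolls
Frame 9 starts at roll index 14: rolls=7,0 (sum=7), consumes 2 rolls
Frame 10 starts at roll index 16: 3 remaining rolls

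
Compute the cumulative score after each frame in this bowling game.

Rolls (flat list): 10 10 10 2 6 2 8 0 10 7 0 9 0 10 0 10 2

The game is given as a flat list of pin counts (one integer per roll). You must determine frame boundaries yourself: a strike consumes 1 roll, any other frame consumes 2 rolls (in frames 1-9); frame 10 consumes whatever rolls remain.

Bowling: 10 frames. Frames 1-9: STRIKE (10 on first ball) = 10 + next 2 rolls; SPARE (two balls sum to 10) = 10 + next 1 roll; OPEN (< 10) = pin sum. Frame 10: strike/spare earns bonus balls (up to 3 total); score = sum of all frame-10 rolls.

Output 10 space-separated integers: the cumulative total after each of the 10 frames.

Frame 1: STRIKE. 10 + next two rolls (10+10) = 30. Cumulative: 30
Frame 2: STRIKE. 10 + next two rolls (10+2) = 22. Cumulative: 52
Frame 3: STRIKE. 10 + next two rolls (2+6) = 18. Cumulative: 70
Frame 4: OPEN (2+6=8). Cumulative: 78
Frame 5: SPARE (2+8=10). 10 + next roll (0) = 10. Cumulative: 88
Frame 6: SPARE (0+10=10). 10 + next roll (7) = 17. Cumulative: 105
Frame 7: OPEN (7+0=7). Cumulative: 112
Frame 8: OPEN (9+0=9). Cumulative: 121
Frame 9: STRIKE. 10 + next two rolls (0+10) = 20. Cumulative: 141
Frame 10: SPARE. Sum of all frame-10 rolls (0+10+2) = 12. Cumulative: 153

Answer: 30 52 70 78 88 105 112 121 141 153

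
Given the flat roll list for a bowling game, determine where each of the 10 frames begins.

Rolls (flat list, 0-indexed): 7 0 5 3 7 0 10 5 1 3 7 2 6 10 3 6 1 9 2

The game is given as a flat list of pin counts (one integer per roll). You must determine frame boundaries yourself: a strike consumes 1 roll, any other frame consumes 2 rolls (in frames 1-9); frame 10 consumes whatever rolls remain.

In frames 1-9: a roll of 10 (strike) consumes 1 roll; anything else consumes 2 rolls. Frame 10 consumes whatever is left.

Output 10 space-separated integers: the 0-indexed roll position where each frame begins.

Answer: 0 2 4 6 7 9 11 13 14 16

Derivation:
Frame 1 starts at roll index 0: rolls=7,0 (sum=7), consumes 2 rolls
Frame 2 starts at roll index 2: rolls=5,3 (sum=8), consumes 2 rolls
Frame 3 starts at roll index 4: rolls=7,0 (sum=7), consumes 2 rolls
Frame 4 starts at roll index 6: roll=10 (strike), consumes 1 roll
Frame 5 starts at roll index 7: rolls=5,1 (sum=6), consumes 2 rolls
Frame 6 starts at roll index 9: rolls=3,7 (sum=10), consumes 2 rolls
Frame 7 starts at roll index 11: rolls=2,6 (sum=8), consumes 2 rolls
Frame 8 starts at roll index 13: roll=10 (strike), consumes 1 roll
Frame 9 starts at roll index 14: rolls=3,6 (sum=9), consumes 2 rolls
Frame 10 starts at roll index 16: 3 remaining rolls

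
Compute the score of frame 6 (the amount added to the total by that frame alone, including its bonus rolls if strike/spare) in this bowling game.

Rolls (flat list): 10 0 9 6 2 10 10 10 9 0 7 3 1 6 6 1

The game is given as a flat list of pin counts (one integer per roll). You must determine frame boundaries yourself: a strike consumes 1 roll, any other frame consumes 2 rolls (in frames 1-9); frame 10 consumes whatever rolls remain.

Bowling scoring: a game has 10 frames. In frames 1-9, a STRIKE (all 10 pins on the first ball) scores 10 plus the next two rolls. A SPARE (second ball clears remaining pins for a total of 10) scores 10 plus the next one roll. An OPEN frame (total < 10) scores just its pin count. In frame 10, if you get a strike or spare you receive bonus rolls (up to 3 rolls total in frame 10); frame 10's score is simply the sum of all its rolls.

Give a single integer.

Answer: 19

Derivation:
Frame 1: STRIKE. 10 + next two rolls (0+9) = 19. Cumulative: 19
Frame 2: OPEN (0+9=9). Cumulative: 28
Frame 3: OPEN (6+2=8). Cumulative: 36
Frame 4: STRIKE. 10 + next two rolls (10+10) = 30. Cumulative: 66
Frame 5: STRIKE. 10 + next two rolls (10+9) = 29. Cumulative: 95
Frame 6: STRIKE. 10 + next two rolls (9+0) = 19. Cumulative: 114
Frame 7: OPEN (9+0=9). Cumulative: 123
Frame 8: SPARE (7+3=10). 10 + next roll (1) = 11. Cumulative: 134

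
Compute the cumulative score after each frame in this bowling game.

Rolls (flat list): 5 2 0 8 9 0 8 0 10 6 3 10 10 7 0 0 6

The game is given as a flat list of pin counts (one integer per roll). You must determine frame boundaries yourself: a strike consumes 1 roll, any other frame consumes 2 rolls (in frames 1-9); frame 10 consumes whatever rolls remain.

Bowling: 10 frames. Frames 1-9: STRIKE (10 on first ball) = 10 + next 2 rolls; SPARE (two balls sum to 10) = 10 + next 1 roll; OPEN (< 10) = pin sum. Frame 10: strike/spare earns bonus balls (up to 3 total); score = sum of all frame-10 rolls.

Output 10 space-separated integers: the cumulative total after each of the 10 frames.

Frame 1: OPEN (5+2=7). Cumulative: 7
Frame 2: OPEN (0+8=8). Cumulative: 15
Frame 3: OPEN (9+0=9). Cumulative: 24
Frame 4: OPEN (8+0=8). Cumulative: 32
Frame 5: STRIKE. 10 + next two rolls (6+3) = 19. Cumulative: 51
Frame 6: OPEN (6+3=9). Cumulative: 60
Frame 7: STRIKE. 10 + next two rolls (10+7) = 27. Cumulative: 87
Frame 8: STRIKE. 10 + next two rolls (7+0) = 17. Cumulative: 104
Frame 9: OPEN (7+0=7). Cumulative: 111
Frame 10: OPEN. Sum of all frame-10 rolls (0+6) = 6. Cumulative: 117

Answer: 7 15 24 32 51 60 87 104 111 117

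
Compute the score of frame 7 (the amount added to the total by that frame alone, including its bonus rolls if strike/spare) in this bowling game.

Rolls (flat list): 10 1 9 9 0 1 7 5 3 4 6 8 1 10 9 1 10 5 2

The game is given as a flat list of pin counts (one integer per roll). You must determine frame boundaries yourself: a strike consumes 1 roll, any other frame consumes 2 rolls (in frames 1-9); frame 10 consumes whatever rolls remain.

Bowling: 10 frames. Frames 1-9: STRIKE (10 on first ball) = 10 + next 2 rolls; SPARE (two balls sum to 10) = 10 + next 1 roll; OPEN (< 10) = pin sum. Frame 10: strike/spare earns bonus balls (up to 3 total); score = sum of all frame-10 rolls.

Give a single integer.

Frame 1: STRIKE. 10 + next two rolls (1+9) = 20. Cumulative: 20
Frame 2: SPARE (1+9=10). 10 + next roll (9) = 19. Cumulative: 39
Frame 3: OPEN (9+0=9). Cumulative: 48
Frame 4: OPEN (1+7=8). Cumulative: 56
Frame 5: OPEN (5+3=8). Cumulative: 64
Frame 6: SPARE (4+6=10). 10 + next roll (8) = 18. Cumulative: 82
Frame 7: OPEN (8+1=9). Cumulative: 91
Frame 8: STRIKE. 10 + next two rolls (9+1) = 20. Cumulative: 111
Frame 9: SPARE (9+1=10). 10 + next roll (10) = 20. Cumulative: 131

Answer: 9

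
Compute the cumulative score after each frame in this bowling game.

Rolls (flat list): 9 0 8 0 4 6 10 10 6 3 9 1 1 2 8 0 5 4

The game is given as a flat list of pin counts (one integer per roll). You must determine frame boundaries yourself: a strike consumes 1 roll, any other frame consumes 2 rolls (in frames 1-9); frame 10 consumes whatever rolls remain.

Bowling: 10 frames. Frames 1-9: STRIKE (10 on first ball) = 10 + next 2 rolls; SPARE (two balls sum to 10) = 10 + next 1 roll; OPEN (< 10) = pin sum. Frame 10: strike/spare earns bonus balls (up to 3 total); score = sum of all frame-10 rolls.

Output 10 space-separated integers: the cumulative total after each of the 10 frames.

Frame 1: OPEN (9+0=9). Cumulative: 9
Frame 2: OPEN (8+0=8). Cumulative: 17
Frame 3: SPARE (4+6=10). 10 + next roll (10) = 20. Cumulative: 37
Frame 4: STRIKE. 10 + next two rolls (10+6) = 26. Cumulative: 63
Frame 5: STRIKE. 10 + next two rolls (6+3) = 19. Cumulative: 82
Frame 6: OPEN (6+3=9). Cumulative: 91
Frame 7: SPARE (9+1=10). 10 + next roll (1) = 11. Cumulative: 102
Frame 8: OPEN (1+2=3). Cumulative: 105
Frame 9: OPEN (8+0=8). Cumulative: 113
Frame 10: OPEN. Sum of all frame-10 rolls (5+4) = 9. Cumulative: 122

Answer: 9 17 37 63 82 91 102 105 113 122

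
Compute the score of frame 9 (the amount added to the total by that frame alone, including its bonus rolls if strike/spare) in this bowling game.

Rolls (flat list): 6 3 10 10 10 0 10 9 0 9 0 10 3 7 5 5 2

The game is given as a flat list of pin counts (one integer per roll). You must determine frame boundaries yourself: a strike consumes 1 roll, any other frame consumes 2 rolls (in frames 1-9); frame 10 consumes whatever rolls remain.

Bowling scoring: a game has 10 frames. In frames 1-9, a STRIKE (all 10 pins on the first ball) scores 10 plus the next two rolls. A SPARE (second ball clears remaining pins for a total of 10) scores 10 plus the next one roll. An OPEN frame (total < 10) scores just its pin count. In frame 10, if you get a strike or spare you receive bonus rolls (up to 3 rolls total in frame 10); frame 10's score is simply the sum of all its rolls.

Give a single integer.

Frame 1: OPEN (6+3=9). Cumulative: 9
Frame 2: STRIKE. 10 + next two rolls (10+10) = 30. Cumulative: 39
Frame 3: STRIKE. 10 + next two rolls (10+0) = 20. Cumulative: 59
Frame 4: STRIKE. 10 + next two rolls (0+10) = 20. Cumulative: 79
Frame 5: SPARE (0+10=10). 10 + next roll (9) = 19. Cumulative: 98
Frame 6: OPEN (9+0=9). Cumulative: 107
Frame 7: OPEN (9+0=9). Cumulative: 116
Frame 8: STRIKE. 10 + next two rolls (3+7) = 20. Cumulative: 136
Frame 9: SPARE (3+7=10). 10 + next roll (5) = 15. Cumulative: 151
Frame 10: SPARE. Sum of all frame-10 rolls (5+5+2) = 12. Cumulative: 163

Answer: 15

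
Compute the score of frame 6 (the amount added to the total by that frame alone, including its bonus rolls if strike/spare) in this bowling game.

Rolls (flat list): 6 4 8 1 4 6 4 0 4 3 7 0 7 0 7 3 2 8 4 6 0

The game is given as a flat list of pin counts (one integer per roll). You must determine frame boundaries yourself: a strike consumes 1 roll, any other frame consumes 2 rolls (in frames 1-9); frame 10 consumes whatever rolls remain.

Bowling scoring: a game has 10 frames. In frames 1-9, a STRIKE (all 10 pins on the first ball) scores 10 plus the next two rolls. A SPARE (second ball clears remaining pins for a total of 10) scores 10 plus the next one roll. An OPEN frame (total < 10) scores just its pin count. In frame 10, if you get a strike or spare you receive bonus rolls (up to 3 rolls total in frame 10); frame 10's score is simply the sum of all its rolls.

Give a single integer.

Frame 1: SPARE (6+4=10). 10 + next roll (8) = 18. Cumulative: 18
Frame 2: OPEN (8+1=9). Cumulative: 27
Frame 3: SPARE (4+6=10). 10 + next roll (4) = 14. Cumulative: 41
Frame 4: OPEN (4+0=4). Cumulative: 45
Frame 5: OPEN (4+3=7). Cumulative: 52
Frame 6: OPEN (7+0=7). Cumulative: 59
Frame 7: OPEN (7+0=7). Cumulative: 66
Frame 8: SPARE (7+3=10). 10 + next roll (2) = 12. Cumulative: 78

Answer: 7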